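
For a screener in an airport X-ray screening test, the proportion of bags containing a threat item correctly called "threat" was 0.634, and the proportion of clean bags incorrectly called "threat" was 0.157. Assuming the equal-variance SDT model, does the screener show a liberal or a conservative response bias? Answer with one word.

conservative

z(H) = 0.342, z(FA) = -1.007
c = −½·(z(H) + z(FA)) = 0.3325
c > 0 → conservative criterion (biased toward responding “no”).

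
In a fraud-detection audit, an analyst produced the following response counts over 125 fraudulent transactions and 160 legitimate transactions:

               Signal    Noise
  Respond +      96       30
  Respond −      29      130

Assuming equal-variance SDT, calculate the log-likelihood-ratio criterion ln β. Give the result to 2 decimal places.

H = 96/125 = 0.7680
FA = 30/160 = 0.1875
z(H) = 0.732
z(FA) = -0.887
ln β = −½·[z(H)² − z(FA)²] = −0.5 × (0.536 − 0.787) = 0.1255

ln β = 0.13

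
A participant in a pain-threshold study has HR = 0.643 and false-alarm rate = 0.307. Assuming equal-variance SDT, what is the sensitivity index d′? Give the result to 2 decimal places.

d′ = 0.87

z(H) = z(0.643) = 0.3665
z(FA) = z(0.307) = -0.5044
d' = z(H) − z(FA) = 0.3665 − (-0.5044) = 0.8709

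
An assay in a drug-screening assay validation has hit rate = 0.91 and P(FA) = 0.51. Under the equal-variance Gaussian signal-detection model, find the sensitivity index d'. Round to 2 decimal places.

d' = 1.32

z(0.91) = 1.341, z(0.51) = 0.025
d' = z(H) − z(FA) = 1.341 − 0.025 = 1.316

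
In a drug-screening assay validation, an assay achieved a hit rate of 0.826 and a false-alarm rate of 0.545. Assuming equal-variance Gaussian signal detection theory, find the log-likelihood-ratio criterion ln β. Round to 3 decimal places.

z(H) = 0.9385
z(FA) = 0.1130
ln β = −½·[z(H)² − z(FA)²] = −0.5 × (0.8808 − 0.0128) = -0.4340

ln β = -0.434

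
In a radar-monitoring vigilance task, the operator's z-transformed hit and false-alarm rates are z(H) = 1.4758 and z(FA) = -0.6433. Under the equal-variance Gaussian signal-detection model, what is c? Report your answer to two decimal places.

c = -0.42

c = −½·[z(H) + z(FA)] = −½·(1.4758 + (-0.6433)) = -0.41625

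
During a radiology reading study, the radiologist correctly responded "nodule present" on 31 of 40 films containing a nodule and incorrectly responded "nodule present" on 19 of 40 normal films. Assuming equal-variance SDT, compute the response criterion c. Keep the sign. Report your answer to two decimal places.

H = 31/40 = 0.7750
FA = 19/40 = 0.4750
Φ⁻¹(H) = 0.7554
Φ⁻¹(FA) = -0.0627
c = −½·[z(H) + z(FA)] = −0.5 × (0.7554 + (-0.0627)) = -0.34635

c = -0.35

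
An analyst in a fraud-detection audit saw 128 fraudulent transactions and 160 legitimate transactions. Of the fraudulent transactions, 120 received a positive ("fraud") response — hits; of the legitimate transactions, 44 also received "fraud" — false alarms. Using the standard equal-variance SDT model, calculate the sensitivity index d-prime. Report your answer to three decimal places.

H = 120/128 = 0.9375
FA = 44/160 = 0.2750
z(0.9375) = 1.5341, z(0.2750) = -0.5978
d' = z(H) − z(FA) = 1.5341 − (-0.5978) = 2.1319

d-prime = 2.132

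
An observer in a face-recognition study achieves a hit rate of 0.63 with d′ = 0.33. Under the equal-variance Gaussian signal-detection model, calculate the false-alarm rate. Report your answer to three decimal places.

z(hit rate) = z(0.63) = 0.3319
z(FA) = z(H) − d' = 0.3319 − 0.33 = 0.0019
false-alarm rate = Φ(0.0019) = 0.5008

false-alarm rate = 0.501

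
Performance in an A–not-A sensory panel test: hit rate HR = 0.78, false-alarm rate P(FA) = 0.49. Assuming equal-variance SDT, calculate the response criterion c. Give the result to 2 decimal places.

z(H) = 0.7722
z(FA) = -0.0251
c = −½·[z(H) + z(FA)] = −0.5 × (0.7722 + (-0.0251)) = -0.37355

c = -0.37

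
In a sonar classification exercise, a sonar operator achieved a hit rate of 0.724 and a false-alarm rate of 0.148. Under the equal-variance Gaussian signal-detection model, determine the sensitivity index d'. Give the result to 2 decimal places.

d' = 1.64

Φ⁻¹(0.724) = 0.595, Φ⁻¹(0.148) = -1.045
d' = z(H) − z(FA) = 0.595 − (-1.045) = 1.640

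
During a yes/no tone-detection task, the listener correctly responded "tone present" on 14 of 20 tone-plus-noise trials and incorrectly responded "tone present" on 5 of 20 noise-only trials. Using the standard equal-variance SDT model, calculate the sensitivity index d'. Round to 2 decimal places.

d' = 1.20

H = 14/20 = 0.7000
FA = 5/20 = 0.2500
z(H) = 0.524
z(FA) = -0.674
d' = z(H) − z(FA) = 0.524 − (-0.674) = 1.198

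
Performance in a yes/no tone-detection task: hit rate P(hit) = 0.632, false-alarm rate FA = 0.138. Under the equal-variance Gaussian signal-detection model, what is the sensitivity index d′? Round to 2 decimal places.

z(0.632) = 0.337, z(0.138) = -1.089
d' = z(H) − z(FA) = 0.337 − (-1.089) = 1.426

d′ = 1.43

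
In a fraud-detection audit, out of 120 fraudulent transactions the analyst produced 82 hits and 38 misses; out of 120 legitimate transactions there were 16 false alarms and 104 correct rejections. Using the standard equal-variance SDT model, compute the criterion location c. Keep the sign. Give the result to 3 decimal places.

c = 0.317

H = 82/120 = 0.6833
FA = 16/120 = 0.1333
Φ⁻¹(H) = 0.4769
Φ⁻¹(FA) = -1.1109
c = −½·[z(H) + z(FA)] = −0.5 × (0.4769 + (-1.1109)) = 0.3170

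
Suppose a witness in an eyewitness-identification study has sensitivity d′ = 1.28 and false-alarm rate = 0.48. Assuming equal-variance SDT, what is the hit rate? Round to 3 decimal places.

hit rate = 0.891

z(false-alarm rate) = z(0.48) = -0.0502
z(H) = z(FA) + d' = -0.0502 + 1.28 = 1.2298
hit rate = Φ(1.2298) = 0.8906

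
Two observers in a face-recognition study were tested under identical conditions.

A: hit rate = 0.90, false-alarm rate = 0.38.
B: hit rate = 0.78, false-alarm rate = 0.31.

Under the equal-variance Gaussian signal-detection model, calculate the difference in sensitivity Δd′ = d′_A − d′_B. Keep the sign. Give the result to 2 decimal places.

A: z(0.90) = 1.282, z(0.38) = -0.305, d' = 1.587
B: z(0.78) = 0.772, z(0.31) = -0.496, d' = 1.268
Δd' = d'_A − d'_B = 1.587 − 1.268 = 0.319
A has the higher sensitivity.

Δd′ = 0.32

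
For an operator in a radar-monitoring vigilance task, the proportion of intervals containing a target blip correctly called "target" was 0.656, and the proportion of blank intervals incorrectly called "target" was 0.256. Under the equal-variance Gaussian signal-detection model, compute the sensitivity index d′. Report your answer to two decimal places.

d′ = 1.06

z(0.656) = 0.402, z(0.256) = -0.656
d' = z(H) − z(FA) = 0.402 − (-0.656) = 1.058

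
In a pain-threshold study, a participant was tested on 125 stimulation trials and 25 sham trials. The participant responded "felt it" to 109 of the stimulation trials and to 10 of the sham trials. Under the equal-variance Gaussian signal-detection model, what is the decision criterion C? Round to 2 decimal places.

C = -0.44

H = 109/125 = 0.8720
FA = 10/25 = 0.4000
z(0.8720) = 1.136, z(0.4000) = -0.253
c = −½·[z(H) + z(FA)] = −0.5 × (1.136 + (-0.253)) = -0.4415
c < 0: the participant has a liberal response bias.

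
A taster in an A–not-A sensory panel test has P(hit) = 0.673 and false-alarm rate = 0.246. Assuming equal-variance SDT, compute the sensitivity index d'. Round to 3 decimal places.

z(0.673) = 0.4482, z(0.246) = -0.6871
d' = z(H) − z(FA) = 0.4482 − (-0.6871) = 1.1353

d' = 1.135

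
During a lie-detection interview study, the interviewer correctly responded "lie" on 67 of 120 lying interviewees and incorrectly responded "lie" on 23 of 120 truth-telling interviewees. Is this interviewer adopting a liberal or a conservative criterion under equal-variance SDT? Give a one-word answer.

conservative

z(H) = 0.147, z(FA) = -0.872
c = −½·(z(H) + z(FA)) = 0.3625
c > 0 → conservative criterion (biased toward responding “no”).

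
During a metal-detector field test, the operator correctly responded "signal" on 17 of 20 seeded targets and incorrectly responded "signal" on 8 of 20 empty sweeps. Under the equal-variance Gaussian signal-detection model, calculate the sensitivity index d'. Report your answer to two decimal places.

H = 17/20 = 0.8500
FA = 8/20 = 0.4000
z(H) = z(0.8500) = 1.0364
z(FA) = z(0.4000) = -0.2533
d' = z(H) − z(FA) = 1.0364 − (-0.2533) = 1.2897

d' = 1.29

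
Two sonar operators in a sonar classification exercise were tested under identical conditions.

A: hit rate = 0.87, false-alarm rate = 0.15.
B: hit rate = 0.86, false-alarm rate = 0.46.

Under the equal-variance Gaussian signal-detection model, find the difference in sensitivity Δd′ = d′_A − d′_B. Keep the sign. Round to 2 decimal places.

Δd′ = 0.98

A: z(0.87) = 1.126, z(0.15) = -1.036, d' = 2.162
B: z(0.86) = 1.080, z(0.46) = -0.100, d' = 1.180
Δd' = d'_A − d'_B = 2.162 − 1.180 = 0.982
A has the higher sensitivity.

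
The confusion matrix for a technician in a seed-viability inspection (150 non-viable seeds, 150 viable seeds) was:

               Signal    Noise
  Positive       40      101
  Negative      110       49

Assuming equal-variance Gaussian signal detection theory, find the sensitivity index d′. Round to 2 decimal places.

H = 40/150 = 0.2667
FA = 101/150 = 0.6733
z(0.2667) = -0.6228, z(0.6733) = 0.4490
d' = z(H) − z(FA) = -0.6228 − 0.4490 = -1.0718

d′ = -1.07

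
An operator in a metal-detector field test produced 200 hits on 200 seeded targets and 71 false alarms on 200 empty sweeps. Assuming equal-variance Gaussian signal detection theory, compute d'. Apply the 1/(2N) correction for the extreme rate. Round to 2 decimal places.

d' = 3.18

The hit rate is 200/200 = 1, so apply the 1/(2N) correction: H → 1 − 1/(2·200) = 0.99750.
z(H) = z(0.99750) = 2.807
z(FA) = z(0.35500) = -0.372
d' = 2.807 − (-0.372) = 3.179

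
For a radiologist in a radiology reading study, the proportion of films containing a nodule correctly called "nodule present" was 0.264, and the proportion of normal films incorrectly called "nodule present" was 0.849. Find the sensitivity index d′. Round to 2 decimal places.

d′ = -1.66

z(H) = z(0.264) = -0.6311
z(FA) = z(0.849) = 1.0322
d' = z(H) − z(FA) = -0.6311 − 1.0322 = -1.6633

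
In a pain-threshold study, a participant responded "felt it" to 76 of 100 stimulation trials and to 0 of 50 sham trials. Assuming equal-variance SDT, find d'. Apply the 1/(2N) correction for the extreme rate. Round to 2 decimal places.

d' = 3.03

The false-alarm rate is 0/50 = 0, so apply the 1/(2N) correction: FA → 1/(2·50) = 0.01000.
z(H) = z(0.76000) = 0.706
z(FA) = z(0.01000) = -2.326
d' = 0.706 − (-2.326) = 3.032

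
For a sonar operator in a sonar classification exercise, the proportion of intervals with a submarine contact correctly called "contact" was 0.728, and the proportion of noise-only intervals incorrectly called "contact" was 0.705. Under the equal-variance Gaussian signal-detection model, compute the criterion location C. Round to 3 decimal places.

z(H) = z(0.728) = 0.6068
z(FA) = z(0.705) = 0.5388
c = −½·[z(H) + z(FA)] = −0.5 × (0.6068 + 0.5388) = -0.5728
c < 0: the sonar operator has a liberal response bias.

C = -0.573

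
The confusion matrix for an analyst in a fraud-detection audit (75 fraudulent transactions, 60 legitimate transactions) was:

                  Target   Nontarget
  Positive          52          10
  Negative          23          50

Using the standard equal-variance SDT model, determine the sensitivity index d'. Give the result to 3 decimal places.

H = 52/75 = 0.6933
FA = 10/60 = 0.1667
Φ⁻¹(H) = 0.5052
Φ⁻¹(FA) = -0.9673
d' = z(H) − z(FA) = 0.5052 − (-0.9673) = 1.4725

d' = 1.473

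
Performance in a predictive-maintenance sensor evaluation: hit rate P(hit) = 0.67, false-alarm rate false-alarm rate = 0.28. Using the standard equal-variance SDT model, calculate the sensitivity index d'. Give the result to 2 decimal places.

z(H) = 0.440
z(FA) = -0.583
d' = z(H) − z(FA) = 0.440 − (-0.583) = 1.023

d' = 1.02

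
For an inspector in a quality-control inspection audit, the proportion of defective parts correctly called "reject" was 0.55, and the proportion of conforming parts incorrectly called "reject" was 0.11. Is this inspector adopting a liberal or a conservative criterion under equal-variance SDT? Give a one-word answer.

z(H) = 0.126, z(FA) = -1.227
c = −½·(z(H) + z(FA)) = 0.5505
c > 0 → conservative criterion (biased toward responding “no”).

conservative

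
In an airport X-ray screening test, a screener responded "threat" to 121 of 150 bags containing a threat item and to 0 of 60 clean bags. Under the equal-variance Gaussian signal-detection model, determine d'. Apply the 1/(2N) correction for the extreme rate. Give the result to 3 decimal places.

The false-alarm rate is 0/60 = 0, so apply the 1/(2N) correction: FA → 1/(2·60) = 0.00833.
z(H) = z(0.80667) = 0.8657
z(FA) = z(0.00833) = -2.3941
d' = 0.8657 − (-2.3941) = 3.2598

d' = 3.260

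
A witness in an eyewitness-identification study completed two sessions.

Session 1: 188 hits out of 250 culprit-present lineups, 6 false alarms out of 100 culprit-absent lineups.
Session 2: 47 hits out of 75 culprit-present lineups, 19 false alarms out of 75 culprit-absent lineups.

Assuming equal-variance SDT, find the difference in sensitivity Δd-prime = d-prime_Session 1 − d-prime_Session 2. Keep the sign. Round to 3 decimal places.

Δd-prime = 1.248

Session 1: z(0.7520) = 0.6808, z(0.0600) = -1.5548, d' = 2.2356
Session 2: z(0.6267) = 0.3231, z(0.2533) = -0.6641, d' = 0.9872
Δd' = d'_Session 1 − d'_Session 2 = 2.2356 − 0.9872 = 1.2484
Session 1 has the higher sensitivity.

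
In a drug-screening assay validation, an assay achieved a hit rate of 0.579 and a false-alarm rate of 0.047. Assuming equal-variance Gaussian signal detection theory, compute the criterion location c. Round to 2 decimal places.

c = 0.74

z(H) = z(0.579) = 0.1993
z(FA) = z(0.047) = -1.6747
c = −½·[z(H) + z(FA)] = −0.5 × (0.1993 + (-1.6747)) = 0.7377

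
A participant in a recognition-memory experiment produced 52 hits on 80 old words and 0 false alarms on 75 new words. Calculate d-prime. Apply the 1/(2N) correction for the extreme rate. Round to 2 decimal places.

d-prime = 2.86

The false-alarm rate is 0/75 = 0, so apply the 1/(2N) correction: FA → 1/(2·75) = 0.00667.
z(H) = z(0.65000) = 0.385
z(FA) = z(0.00667) = -2.475
d' = 0.385 − (-2.475) = 2.860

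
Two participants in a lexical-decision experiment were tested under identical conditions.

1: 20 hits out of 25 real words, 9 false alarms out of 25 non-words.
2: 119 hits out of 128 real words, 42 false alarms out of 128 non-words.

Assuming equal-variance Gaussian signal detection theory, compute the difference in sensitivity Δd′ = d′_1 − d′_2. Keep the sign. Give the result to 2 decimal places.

Δd′ = -0.72

1: z(0.8000) = 0.842, z(0.3600) = -0.358, d' = 1.200
2: z(0.9297) = 1.474, z(0.3281) = -0.445, d' = 1.919
Δd' = d'_1 − d'_2 = 1.200 − 1.919 = -0.719
2 has the higher sensitivity.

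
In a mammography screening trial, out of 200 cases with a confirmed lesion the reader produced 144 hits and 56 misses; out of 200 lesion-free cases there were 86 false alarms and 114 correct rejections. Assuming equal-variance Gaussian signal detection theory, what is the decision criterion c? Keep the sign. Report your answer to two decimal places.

H = 144/200 = 0.7200
FA = 86/200 = 0.4300
z(0.7200) = 0.5828, z(0.4300) = -0.1764
c = −½·[z(H) + z(FA)] = −0.5 × (0.5828 + (-0.1764)) = -0.2032

c = -0.20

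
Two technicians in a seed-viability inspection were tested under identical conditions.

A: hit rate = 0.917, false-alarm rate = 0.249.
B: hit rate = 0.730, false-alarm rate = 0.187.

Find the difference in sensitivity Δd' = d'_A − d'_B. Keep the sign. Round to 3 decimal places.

A: z(0.917) = 1.3852, z(0.249) = -0.6776, d' = 2.0628
B: z(0.730) = 0.6128, z(0.187) = -0.8890, d' = 1.5018
Δd' = d'_A − d'_B = 2.0628 − 1.5018 = 0.5610
A has the higher sensitivity.

Δd' = 0.561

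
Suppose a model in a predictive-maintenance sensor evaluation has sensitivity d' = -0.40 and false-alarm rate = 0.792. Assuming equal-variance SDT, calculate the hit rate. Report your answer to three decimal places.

hit rate = 0.660

z(false-alarm rate) = z(0.792) = 0.8134
z(H) = z(FA) + d' = 0.8134 + (-0.40) = 0.4134
hit rate = Φ(0.4134) = 0.6603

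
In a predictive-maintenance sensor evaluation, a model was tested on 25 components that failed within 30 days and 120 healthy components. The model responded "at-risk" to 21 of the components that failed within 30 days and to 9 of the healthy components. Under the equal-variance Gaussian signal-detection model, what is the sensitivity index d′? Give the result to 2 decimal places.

H = 21/25 = 0.8400
FA = 9/120 = 0.0750
z(H) = 0.9945
z(FA) = -1.4395
d' = z(H) − z(FA) = 0.9945 − (-1.4395) = 2.4340

d′ = 2.43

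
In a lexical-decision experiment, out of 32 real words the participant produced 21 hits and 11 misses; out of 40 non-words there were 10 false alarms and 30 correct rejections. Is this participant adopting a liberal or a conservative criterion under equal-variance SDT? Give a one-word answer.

conservative

z(H) = 0.402, z(FA) = -0.674
c = −½·(z(H) + z(FA)) = 0.136
c > 0 → conservative criterion (biased toward responding “no”).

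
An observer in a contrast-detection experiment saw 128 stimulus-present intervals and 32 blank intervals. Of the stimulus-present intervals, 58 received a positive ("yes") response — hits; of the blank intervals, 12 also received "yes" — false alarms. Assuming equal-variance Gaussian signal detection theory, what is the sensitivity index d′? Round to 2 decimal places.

d′ = 0.20

H = 58/128 = 0.4531
FA = 12/32 = 0.3750
Φ⁻¹(0.4531) = -0.1178, Φ⁻¹(0.3750) = -0.3186
d' = z(H) − z(FA) = -0.1178 − (-0.3186) = 0.2008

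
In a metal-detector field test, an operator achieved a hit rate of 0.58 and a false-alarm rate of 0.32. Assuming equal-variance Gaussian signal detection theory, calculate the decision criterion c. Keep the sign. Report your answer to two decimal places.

c = 0.13

Φ⁻¹(0.58) = 0.2019, Φ⁻¹(0.32) = -0.4677
c = −½·[z(H) + z(FA)] = −0.5 × (0.2019 + (-0.4677)) = 0.1329
c > 0: the operator has a conservative response bias.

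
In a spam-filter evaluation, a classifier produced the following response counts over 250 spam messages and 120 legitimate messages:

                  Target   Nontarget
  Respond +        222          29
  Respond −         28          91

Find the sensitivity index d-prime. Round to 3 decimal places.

H = 222/250 = 0.8880
FA = 29/120 = 0.2417
Φ⁻¹(H) = 1.2160
Φ⁻¹(FA) = -0.7008
d' = z(H) − z(FA) = 1.2160 − (-0.7008) = 1.9168

d-prime = 1.917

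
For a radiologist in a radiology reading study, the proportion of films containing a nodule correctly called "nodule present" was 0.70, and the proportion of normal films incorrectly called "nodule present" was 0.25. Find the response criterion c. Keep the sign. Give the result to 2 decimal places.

c = 0.08

z(H) = z(0.70) = 0.524
z(FA) = z(0.25) = -0.674
c = −½·[z(H) + z(FA)] = −0.5 × (0.524 + (-0.674)) = 0.075
c > 0: the radiologist has a conservative response bias.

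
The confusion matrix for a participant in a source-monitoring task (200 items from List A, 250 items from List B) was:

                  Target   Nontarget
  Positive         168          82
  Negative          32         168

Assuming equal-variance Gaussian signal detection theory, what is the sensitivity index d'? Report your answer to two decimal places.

d' = 1.44

H = 168/200 = 0.8400
FA = 82/250 = 0.3280
Φ⁻¹(H) = Φ⁻¹(0.8400) = 0.9945
Φ⁻¹(FA) = Φ⁻¹(0.3280) = -0.4454
d' = z(H) − z(FA) = 0.9945 − (-0.4454) = 1.4399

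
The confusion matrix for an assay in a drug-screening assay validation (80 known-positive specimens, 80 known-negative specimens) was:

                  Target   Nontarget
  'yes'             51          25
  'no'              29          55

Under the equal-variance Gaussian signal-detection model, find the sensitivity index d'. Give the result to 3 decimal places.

d' = 0.841

H = 51/80 = 0.6375
FA = 25/80 = 0.3125
z(H) = 0.3518
z(FA) = -0.4888
d' = z(H) − z(FA) = 0.3518 − (-0.4888) = 0.8406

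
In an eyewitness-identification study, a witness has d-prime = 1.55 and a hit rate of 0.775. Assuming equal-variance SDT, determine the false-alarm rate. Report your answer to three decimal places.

z(hit rate) = z(0.775) = 0.7554
z(FA) = z(H) − d' = 0.7554 − 1.55 = -0.7946
false-alarm rate = Φ(-0.7946) = 0.2134

false-alarm rate = 0.213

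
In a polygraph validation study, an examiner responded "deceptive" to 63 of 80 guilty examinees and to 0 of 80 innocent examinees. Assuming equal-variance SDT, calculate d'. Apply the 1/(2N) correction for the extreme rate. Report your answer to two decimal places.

The false-alarm rate is 0/80 = 0, so apply the 1/(2N) correction: FA → 1/(2·80) = 0.00625.
z(H) = z(0.78750) = 0.798
z(FA) = z(0.00625) = -2.498
d' = 0.798 − (-2.498) = 3.296

d' = 3.30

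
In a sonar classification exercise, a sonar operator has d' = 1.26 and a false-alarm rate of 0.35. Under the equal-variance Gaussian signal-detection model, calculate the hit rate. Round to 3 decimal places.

hit rate = 0.809

z(false-alarm rate) = z(0.35) = -0.3853
z(H) = z(FA) + d' = -0.3853 + 1.26 = 0.8747
hit rate = Φ(0.8747) = 0.8091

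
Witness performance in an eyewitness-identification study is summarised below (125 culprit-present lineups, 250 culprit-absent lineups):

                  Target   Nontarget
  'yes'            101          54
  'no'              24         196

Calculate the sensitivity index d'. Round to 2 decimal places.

H = 101/125 = 0.8080
FA = 54/250 = 0.2160
z(H) = z(0.8080) = 0.871
z(FA) = z(0.2160) = -0.786
d' = z(H) − z(FA) = 0.871 − (-0.786) = 1.657

d' = 1.66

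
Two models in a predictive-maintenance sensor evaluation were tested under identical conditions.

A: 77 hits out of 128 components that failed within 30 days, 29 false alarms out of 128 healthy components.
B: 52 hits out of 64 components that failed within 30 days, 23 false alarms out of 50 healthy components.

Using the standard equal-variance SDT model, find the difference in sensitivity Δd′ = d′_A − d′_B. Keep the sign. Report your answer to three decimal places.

A: z(0.6016) = 0.2575, z(0.2266) = -0.7501, d' = 1.0076
B: z(0.8125) = 0.8871, z(0.4600) = -0.1004, d' = 0.9875
Δd' = d'_A − d'_B = 1.0076 − 0.9875 = 0.0201
A has the higher sensitivity.

Δd′ = 0.020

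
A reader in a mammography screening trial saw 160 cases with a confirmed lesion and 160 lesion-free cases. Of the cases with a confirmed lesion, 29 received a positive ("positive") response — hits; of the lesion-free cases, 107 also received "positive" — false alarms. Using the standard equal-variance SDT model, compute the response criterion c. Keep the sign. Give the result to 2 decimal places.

H = 29/160 = 0.1812
FA = 107/160 = 0.6687
Φ⁻¹(H) = Φ⁻¹(0.1812) = -0.911
Φ⁻¹(FA) = Φ⁻¹(0.6687) = 0.436
c = −½·[z(H) + z(FA)] = −0.5 × (-0.911 + 0.436) = 0.2375

c = 0.24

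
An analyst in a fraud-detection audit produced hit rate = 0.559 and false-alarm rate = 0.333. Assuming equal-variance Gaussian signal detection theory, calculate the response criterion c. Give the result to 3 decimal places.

c = 0.142

z(H) = z(0.559) = 0.1484
z(FA) = z(0.333) = -0.4316
c = −½·[z(H) + z(FA)] = −0.5 × (0.1484 + (-0.4316)) = 0.1416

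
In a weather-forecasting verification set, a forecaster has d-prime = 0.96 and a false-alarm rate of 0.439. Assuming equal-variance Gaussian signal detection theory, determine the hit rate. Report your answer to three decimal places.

hit rate = 0.790

z(false-alarm rate) = z(0.439) = -0.1535
z(H) = z(FA) + d' = -0.1535 + 0.96 = 0.8065
hit rate = Φ(0.8065) = 0.7900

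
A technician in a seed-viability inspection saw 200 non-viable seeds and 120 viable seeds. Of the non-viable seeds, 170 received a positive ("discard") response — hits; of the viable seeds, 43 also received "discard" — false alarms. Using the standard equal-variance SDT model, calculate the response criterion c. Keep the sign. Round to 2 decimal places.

c = -0.34

H = 170/200 = 0.8500
FA = 43/120 = 0.3583
Φ⁻¹(0.8500) = 1.036, Φ⁻¹(0.3583) = -0.363
c = −½·[z(H) + z(FA)] = −0.5 × (1.036 + (-0.363)) = -0.3365
c < 0: the technician has a liberal response bias.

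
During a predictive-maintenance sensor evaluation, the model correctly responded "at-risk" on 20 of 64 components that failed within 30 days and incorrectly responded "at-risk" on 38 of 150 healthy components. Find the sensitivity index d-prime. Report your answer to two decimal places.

d-prime = 0.18

H = 20/64 = 0.3125
FA = 38/150 = 0.2533
Φ⁻¹(H) = Φ⁻¹(0.3125) = -0.489
Φ⁻¹(FA) = Φ⁻¹(0.2533) = -0.664
d' = z(H) − z(FA) = -0.489 − (-0.664) = 0.175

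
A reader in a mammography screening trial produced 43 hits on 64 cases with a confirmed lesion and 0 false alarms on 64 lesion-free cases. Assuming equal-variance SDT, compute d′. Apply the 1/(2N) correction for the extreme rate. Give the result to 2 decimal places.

The false-alarm rate is 0/64 = 0, so apply the 1/(2N) correction: FA → 1/(2·64) = 0.00781.
z(H) = z(0.67188) = 0.445
z(FA) = z(0.00781) = -2.418
d' = 0.445 − (-2.418) = 2.863

d′ = 2.86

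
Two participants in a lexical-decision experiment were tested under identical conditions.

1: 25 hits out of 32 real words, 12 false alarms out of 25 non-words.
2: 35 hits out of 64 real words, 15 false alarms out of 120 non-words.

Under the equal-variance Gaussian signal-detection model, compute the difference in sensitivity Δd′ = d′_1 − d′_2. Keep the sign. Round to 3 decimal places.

Δd′ = -0.442

1: z(0.7812) = 0.7763, z(0.4800) = -0.0502, d' = 0.8265
2: z(0.5469) = 0.1178, z(0.1250) = -1.1503, d' = 1.2681
Δd' = d'_1 − d'_2 = 0.8265 − 1.2681 = -0.4416
2 has the higher sensitivity.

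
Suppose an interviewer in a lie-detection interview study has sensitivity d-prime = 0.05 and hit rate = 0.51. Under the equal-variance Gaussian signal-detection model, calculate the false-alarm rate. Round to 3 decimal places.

false-alarm rate = 0.490

z(hit rate) = z(0.51) = 0.0251
z(FA) = z(H) − d' = 0.0251 − 0.05 = -0.0249
false-alarm rate = Φ(-0.0249) = 0.4901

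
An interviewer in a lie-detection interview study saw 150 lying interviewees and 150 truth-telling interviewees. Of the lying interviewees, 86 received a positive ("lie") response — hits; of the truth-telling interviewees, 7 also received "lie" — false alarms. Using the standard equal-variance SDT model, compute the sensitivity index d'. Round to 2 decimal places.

H = 86/150 = 0.5733
FA = 7/150 = 0.0467
z(H) = 0.185
z(FA) = -1.678
d' = z(H) − z(FA) = 0.185 − (-1.678) = 1.863

d' = 1.86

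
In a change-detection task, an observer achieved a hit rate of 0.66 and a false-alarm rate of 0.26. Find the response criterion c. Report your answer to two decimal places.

z(0.66) = 0.412, z(0.26) = -0.643
c = −½·[z(H) + z(FA)] = −0.5 × (0.412 + (-0.643)) = 0.1155
c > 0: the observer has a conservative response bias.

c = 0.12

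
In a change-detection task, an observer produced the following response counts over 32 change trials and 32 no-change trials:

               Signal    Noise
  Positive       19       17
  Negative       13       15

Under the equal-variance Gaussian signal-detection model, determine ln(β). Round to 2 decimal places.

H = 19/32 = 0.5938
FA = 17/32 = 0.5312
z(H) = 0.237
z(FA) = 0.078
ln β = −½·[z(H)² − z(FA)²] = −0.5 × (0.056 − 0.006) = -0.025

ln β = -0.03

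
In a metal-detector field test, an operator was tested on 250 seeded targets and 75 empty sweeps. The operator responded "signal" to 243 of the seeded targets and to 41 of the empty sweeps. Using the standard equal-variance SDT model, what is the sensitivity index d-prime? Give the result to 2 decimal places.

H = 243/250 = 0.9720
FA = 41/75 = 0.5467
Φ⁻¹(0.9720) = 1.911, Φ⁻¹(0.5467) = 0.117
d' = z(H) − z(FA) = 1.911 − 0.117 = 1.794

d-prime = 1.79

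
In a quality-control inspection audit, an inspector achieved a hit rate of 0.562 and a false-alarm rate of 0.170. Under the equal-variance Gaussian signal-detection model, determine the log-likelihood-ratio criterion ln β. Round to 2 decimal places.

Φ⁻¹(0.562) = 0.156, Φ⁻¹(0.170) = -0.954
ln β = −½·[z(H)² − z(FA)²] = −0.5 × (0.024 − 0.910) = 0.443

ln β = 0.44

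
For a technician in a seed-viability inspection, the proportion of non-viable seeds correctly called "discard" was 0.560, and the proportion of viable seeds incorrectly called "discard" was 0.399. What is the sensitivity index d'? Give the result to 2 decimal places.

d' = 0.41

z(H) = 0.151
z(FA) = -0.256
d' = z(H) − z(FA) = 0.151 − (-0.256) = 0.407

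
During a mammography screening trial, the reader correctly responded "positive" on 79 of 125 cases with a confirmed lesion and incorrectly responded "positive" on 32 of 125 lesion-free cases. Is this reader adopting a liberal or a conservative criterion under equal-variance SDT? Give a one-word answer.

conservative

z(H) = 0.337, z(FA) = -0.656
c = −½·(z(H) + z(FA)) = 0.1595
c > 0 → conservative criterion (biased toward responding “no”).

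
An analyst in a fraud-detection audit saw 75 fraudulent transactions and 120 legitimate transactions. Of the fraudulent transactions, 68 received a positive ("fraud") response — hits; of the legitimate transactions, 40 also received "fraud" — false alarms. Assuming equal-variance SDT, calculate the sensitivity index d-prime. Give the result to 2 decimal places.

H = 68/75 = 0.9067
FA = 40/120 = 0.3333
Φ⁻¹(H) = Φ⁻¹(0.9067) = 1.3207
Φ⁻¹(FA) = Φ⁻¹(0.3333) = -0.4308
d' = z(H) − z(FA) = 1.3207 − (-0.4308) = 1.7515

d-prime = 1.75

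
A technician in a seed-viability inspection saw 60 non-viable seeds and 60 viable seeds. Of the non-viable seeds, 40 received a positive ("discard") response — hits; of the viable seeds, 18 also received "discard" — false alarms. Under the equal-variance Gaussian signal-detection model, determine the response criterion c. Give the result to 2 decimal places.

c = 0.05

H = 40/60 = 0.6667
FA = 18/60 = 0.3000
z(H) = 0.431
z(FA) = -0.524
c = −½·[z(H) + z(FA)] = −0.5 × (0.431 + (-0.524)) = 0.0465
c > 0: the technician has a conservative response bias.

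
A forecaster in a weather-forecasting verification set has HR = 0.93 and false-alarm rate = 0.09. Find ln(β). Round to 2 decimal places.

ln β = -0.19

Φ⁻¹(H) = Φ⁻¹(0.93) = 1.476
Φ⁻¹(FA) = Φ⁻¹(0.09) = -1.341
ln β = −½·[z(H)² − z(FA)²] = −0.5 × (2.179 − 1.798) = -0.1905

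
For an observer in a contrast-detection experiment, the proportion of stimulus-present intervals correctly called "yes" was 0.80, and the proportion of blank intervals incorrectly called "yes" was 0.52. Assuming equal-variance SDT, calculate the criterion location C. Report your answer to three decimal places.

z(H) = 0.8416
z(FA) = 0.0502
c = −½·[z(H) + z(FA)] = −0.5 × (0.8416 + 0.0502) = -0.4459

C = -0.446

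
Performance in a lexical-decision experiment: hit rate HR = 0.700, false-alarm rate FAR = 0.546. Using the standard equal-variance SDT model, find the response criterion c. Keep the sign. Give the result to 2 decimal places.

z(0.700) = 0.524, z(0.546) = 0.116
c = −½·[z(H) + z(FA)] = −0.5 × (0.524 + 0.116) = -0.320
c < 0: the participant has a liberal response bias.

c = -0.32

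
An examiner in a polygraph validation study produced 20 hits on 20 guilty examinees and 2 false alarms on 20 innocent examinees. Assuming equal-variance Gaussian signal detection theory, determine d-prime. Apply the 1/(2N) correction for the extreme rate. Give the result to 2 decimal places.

d-prime = 3.24

The hit rate is 20/20 = 1, so apply the 1/(2N) correction: H → 1 − 1/(2·20) = 0.97500.
z(H) = z(0.97500) = 1.960
z(FA) = z(0.10000) = -1.282
d' = 1.960 − (-1.282) = 3.242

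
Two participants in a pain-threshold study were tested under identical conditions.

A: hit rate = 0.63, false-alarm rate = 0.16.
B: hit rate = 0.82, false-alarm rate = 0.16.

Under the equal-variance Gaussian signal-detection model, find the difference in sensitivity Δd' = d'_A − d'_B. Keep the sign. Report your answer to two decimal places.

A: z(0.63) = 0.332, z(0.16) = -0.994, d' = 1.326
B: z(0.82) = 0.915, z(0.16) = -0.994, d' = 1.909
Δd' = d'_A − d'_B = 1.326 − 1.909 = -0.583
B has the higher sensitivity.

Δd' = -0.58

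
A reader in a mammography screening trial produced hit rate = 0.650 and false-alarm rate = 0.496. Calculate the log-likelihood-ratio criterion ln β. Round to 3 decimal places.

ln β = -0.074

z(H) = z(0.650) = 0.3853
z(FA) = z(0.496) = -0.0100
ln β = −½·[z(H)² − z(FA)²] = −0.5 × (0.1485 − 0.0001) = -0.0742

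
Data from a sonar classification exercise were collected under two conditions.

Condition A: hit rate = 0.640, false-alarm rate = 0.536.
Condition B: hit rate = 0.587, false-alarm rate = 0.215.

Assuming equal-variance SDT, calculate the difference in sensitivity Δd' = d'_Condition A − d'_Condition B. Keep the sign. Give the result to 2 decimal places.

Condition A: z(0.640) = 0.358, z(0.536) = 0.090, d' = 0.268
Condition B: z(0.587) = 0.220, z(0.215) = -0.789, d' = 1.009
Δd' = d'_Condition A − d'_Condition B = 0.268 − 1.009 = -0.741
Condition B has the higher sensitivity.

Δd' = -0.74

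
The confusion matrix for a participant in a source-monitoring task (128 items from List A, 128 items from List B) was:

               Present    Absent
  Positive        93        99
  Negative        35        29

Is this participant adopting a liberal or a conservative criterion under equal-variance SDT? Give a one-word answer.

liberal

z(H) = 0.602, z(FA) = 0.750
c = −½·(z(H) + z(FA)) = -0.676
c < 0 → liberal criterion (biased toward responding “yes”).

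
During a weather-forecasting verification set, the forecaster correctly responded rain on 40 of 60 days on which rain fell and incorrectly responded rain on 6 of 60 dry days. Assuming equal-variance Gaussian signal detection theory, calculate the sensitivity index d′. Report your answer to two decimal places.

d′ = 1.71

H = 40/60 = 0.6667
FA = 6/60 = 0.1000
Φ⁻¹(0.6667) = 0.4308, Φ⁻¹(0.1000) = -1.2816
d' = z(H) − z(FA) = 0.4308 − (-1.2816) = 1.7124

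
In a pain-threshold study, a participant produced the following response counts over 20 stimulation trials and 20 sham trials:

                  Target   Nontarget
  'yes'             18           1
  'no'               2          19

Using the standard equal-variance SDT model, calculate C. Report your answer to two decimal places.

H = 18/20 = 0.9000
FA = 1/20 = 0.0500
z(H) = z(0.9000) = 1.2816
z(FA) = z(0.0500) = -1.6449
c = −½·[z(H) + z(FA)] = −0.5 × (1.2816 + (-1.6449)) = 0.18165
c > 0: the participant has a conservative response bias.

C = 0.18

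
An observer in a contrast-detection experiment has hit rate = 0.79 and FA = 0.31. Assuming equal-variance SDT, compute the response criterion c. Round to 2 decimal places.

Φ⁻¹(0.79) = 0.8064, Φ⁻¹(0.31) = -0.4959
c = −½·[z(H) + z(FA)] = −0.5 × (0.8064 + (-0.4959)) = -0.15525
c < 0: the observer has a liberal response bias.

c = -0.16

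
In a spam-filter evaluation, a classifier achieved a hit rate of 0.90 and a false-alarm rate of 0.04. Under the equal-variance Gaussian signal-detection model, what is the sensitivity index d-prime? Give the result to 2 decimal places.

d-prime = 3.03

Φ⁻¹(H) = Φ⁻¹(0.90) = 1.2816
Φ⁻¹(FA) = Φ⁻¹(0.04) = -1.7507
d' = z(H) − z(FA) = 1.2816 − (-1.7507) = 3.0323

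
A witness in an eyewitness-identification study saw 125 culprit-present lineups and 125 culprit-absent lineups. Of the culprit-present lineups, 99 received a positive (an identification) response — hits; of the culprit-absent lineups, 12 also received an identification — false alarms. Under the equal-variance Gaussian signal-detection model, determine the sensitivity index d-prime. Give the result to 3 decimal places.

d-prime = 2.118

H = 99/125 = 0.7920
FA = 12/125 = 0.0960
z(0.7920) = 0.8134, z(0.0960) = -1.3047
d' = z(H) − z(FA) = 0.8134 − (-1.3047) = 2.1181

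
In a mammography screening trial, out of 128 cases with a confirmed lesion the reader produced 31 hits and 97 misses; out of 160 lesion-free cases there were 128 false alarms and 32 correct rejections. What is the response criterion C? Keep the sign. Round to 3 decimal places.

H = 31/128 = 0.2422
FA = 128/160 = 0.8000
Φ⁻¹(H) = -0.6992
Φ⁻¹(FA) = 0.8416
c = −½·[z(H) + z(FA)] = −0.5 × (-0.6992 + 0.8416) = -0.0712

C = -0.071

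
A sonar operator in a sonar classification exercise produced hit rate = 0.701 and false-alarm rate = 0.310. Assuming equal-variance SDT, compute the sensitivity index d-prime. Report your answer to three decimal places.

d-prime = 1.023

z(H) = z(0.701) = 0.5273
z(FA) = z(0.310) = -0.4959
d' = z(H) − z(FA) = 0.5273 − (-0.4959) = 1.0232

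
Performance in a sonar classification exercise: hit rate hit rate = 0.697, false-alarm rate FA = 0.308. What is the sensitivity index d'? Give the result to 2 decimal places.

z(0.697) = 0.516, z(0.308) = -0.502
d' = z(H) − z(FA) = 0.516 − (-0.502) = 1.018

d' = 1.02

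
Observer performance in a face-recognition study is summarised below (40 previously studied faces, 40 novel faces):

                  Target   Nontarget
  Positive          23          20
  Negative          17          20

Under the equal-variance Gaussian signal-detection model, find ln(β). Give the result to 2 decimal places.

ln β = -0.02

H = 23/40 = 0.5750
FA = 20/40 = 0.5000
Φ⁻¹(H) = 0.189
Φ⁻¹(FA) = 0.000
ln β = −½·[z(H)² − z(FA)²] = −0.5 × (0.036 − 0.000) = -0.018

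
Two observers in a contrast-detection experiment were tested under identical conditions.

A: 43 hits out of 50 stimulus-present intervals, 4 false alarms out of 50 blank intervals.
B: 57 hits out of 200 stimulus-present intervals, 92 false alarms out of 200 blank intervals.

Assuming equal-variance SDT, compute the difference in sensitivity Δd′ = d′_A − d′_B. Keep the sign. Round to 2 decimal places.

Δd′ = 2.95

A: z(0.8600) = 1.080, z(0.0800) = -1.405, d' = 2.485
B: z(0.2850) = -0.568, z(0.4600) = -0.100, d' = -0.468
Δd' = d'_A − d'_B = 2.485 − (-0.468) = 2.953
A has the higher sensitivity.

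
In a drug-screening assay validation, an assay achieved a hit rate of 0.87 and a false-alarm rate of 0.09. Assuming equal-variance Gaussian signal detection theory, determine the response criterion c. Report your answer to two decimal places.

c = 0.11

Φ⁻¹(0.87) = 1.126, Φ⁻¹(0.09) = -1.341
c = −½·[z(H) + z(FA)] = −0.5 × (1.126 + (-1.341)) = 0.1075
c > 0: the assay has a conservative response bias.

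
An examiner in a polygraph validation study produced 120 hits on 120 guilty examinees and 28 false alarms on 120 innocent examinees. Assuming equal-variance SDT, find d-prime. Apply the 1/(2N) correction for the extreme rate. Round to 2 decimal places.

The hit rate is 120/120 = 1, so apply the 1/(2N) correction: H → 1 − 1/(2·120) = 0.99583.
z(H) = z(0.99583) = 2.638
z(FA) = z(0.23333) = -0.728
d' = 2.638 − (-0.728) = 3.366

d-prime = 3.37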